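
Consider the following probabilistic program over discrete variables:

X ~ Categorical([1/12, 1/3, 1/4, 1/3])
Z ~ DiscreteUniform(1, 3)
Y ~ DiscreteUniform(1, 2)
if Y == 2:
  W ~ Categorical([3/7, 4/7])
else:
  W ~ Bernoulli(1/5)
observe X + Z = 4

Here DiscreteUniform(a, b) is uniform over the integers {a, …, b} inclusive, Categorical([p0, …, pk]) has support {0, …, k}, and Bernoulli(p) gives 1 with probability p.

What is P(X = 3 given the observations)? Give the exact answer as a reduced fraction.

P(X = 3 | obs) = 4/11

Enumerate traces; 12 have nonzero weight after conditioning:
  (X=1, Z=3, Y=1, W=0) weight 2/45
  (X=1, Z=3, Y=1, W=1) weight 1/90
  (X=1, Z=3, Y=2, W=0) weight 1/42
  (X=1, Z=3, Y=2, W=1) weight 2/63
  (X=2, Z=2, Y=1, W=0) weight 1/30
  (X=2, Z=2, Y=1, W=1) weight 1/120
  (X=2, Z=2, Y=2, W=0) weight 1/56
  (X=2, Z=2, Y=2, W=1) weight 1/42
  (X=3, Z=1, Y=1, W=0) weight 2/45
  … 3 more
Group by X:
  weight(X=1) = 1/9
  weight(X=2) = 1/12
  weight(X=3) = 1/9
Total weight = 1/9 + 1/12 + 1/9 = 11/36
P(X=1 | obs) = 1/9 / 11/36 = 4/11
P(X=2 | obs) = 1/12 / 11/36 = 3/11
P(X=3 | obs) = 1/9 / 11/36 = 4/11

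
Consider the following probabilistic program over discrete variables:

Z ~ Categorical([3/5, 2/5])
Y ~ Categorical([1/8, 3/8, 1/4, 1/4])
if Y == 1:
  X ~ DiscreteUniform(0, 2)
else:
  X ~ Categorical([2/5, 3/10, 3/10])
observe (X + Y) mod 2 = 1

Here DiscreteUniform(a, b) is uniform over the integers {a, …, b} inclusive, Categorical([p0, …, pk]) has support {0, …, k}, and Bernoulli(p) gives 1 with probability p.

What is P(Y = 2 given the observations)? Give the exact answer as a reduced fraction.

P(Y = 2 | obs) = 6/43

Enumerate traces; 12 have nonzero weight after conditioning:
  (Z=0, Y=0, X=1) weight 9/400
  (Z=0, Y=1, X=0) weight 3/40
  (Z=0, Y=1, X=2) weight 3/40
  (Z=0, Y=2, X=1) weight 9/200
  (Z=0, Y=3, X=0) weight 3/50
  (Z=0, Y=3, X=2) weight 9/200
  (Z=1, Y=0, X=1) weight 3/200
  (Z=1, Y=1, X=0) weight 1/20
  … 4 more
Group by Y:
  weight(Y=0) = 3/80
  weight(Y=1) = 1/4
  weight(Y=2) = 3/40
  weight(Y=3) = 7/40
Total weight = 3/80 + 1/4 + 3/40 + 7/40 = 43/80
P(Y=0 | obs) = 3/80 / 43/80 = 3/43
P(Y=1 | obs) = 1/4 / 43/80 = 20/43
P(Y=2 | obs) = 3/40 / 43/80 = 6/43
P(Y=3 | obs) = 7/40 / 43/80 = 14/43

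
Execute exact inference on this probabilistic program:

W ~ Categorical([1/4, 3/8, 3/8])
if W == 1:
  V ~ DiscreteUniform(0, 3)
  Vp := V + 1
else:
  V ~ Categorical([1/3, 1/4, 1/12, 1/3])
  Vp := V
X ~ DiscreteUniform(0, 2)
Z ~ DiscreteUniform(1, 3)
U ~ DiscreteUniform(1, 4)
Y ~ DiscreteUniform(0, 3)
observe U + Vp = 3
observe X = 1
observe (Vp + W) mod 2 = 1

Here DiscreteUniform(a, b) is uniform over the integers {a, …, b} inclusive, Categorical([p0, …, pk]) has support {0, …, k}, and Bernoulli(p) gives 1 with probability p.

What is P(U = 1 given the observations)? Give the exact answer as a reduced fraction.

Enumerate traces; 36 have nonzero weight after conditioning:
  (W=0, V=1, X=1, Z=1, U=2, Y=0) weight 1/2304
  (W=0, V=1, X=1, Z=1, U=2, Y=1) weight 1/2304
  (W=0, V=1, X=1, Z=1, U=2, Y=2) weight 1/2304
  (W=0, V=1, X=1, Z=1, U=2, Y=3) weight 1/2304
  (W=0, V=1, X=1, Z=2, U=2, Y=0) weight 1/2304
  (W=0, V=1, X=1, Z=2, U=2, Y=1) weight 1/2304
  (W=0, V=1, X=1, Z=2, U=2, Y=2) weight 1/2304
  (W=0, V=1, X=1, Z=2, U=2, Y=3) weight 1/2304
  (W=1, V=1, X=1, Z=1, U=1, Y=0) weight 1/1536
  … 27 more
Group by U:
  weight(U=1) = 1/128
  weight(U=2) = 5/384
Total weight = 1/128 + 5/384 = 1/48
P(U=1 | obs) = 1/128 / 1/48 = 3/8
P(U=2 | obs) = 5/384 / 1/48 = 5/8

P(U = 1 | obs) = 3/8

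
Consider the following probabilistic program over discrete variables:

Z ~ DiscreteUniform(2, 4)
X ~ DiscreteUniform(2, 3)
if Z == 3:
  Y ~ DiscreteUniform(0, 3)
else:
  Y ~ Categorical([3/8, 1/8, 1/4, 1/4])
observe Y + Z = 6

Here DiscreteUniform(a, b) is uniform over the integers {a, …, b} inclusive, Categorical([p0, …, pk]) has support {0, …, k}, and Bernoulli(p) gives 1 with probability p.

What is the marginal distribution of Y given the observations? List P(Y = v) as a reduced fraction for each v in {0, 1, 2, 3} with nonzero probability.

P(Y=2) = 1/2, P(Y=3) = 1/2

Enumerate traces; 4 have nonzero weight after conditioning:
  (Z=3, X=2, Y=3) weight 1/24
  (Z=3, X=3, Y=3) weight 1/24
  (Z=4, X=2, Y=2) weight 1/24
  (Z=4, X=3, Y=2) weight 1/24
Group by Y:
  weight(Y=2) = 1/12
  weight(Y=3) = 1/12
Total weight = 1/12 + 1/12 = 1/6
P(Y=2 | obs) = 1/12 / 1/6 = 1/2
P(Y=3 | obs) = 1/12 / 1/6 = 1/2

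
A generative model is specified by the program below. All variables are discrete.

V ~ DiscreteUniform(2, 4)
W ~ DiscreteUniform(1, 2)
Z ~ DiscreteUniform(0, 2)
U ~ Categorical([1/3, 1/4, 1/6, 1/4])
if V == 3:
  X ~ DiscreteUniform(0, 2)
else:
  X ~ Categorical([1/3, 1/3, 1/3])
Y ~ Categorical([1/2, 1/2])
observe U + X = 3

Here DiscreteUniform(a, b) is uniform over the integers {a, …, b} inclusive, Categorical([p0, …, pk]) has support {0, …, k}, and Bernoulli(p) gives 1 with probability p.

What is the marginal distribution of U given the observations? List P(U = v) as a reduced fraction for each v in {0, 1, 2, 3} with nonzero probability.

Enumerate traces; 108 have nonzero weight after conditioning:
  (V=2, W=1, Z=0, U=1, X=2, Y=0) weight 1/432
  (V=2, W=1, Z=0, U=1, X=2, Y=1) weight 1/432
  (V=2, W=1, Z=0, U=2, X=1, Y=0) weight 1/648
  (V=2, W=1, Z=0, U=2, X=1, Y=1) weight 1/648
  (V=2, W=1, Z=0, U=3, X=0, Y=0) weight 1/432
  (V=2, W=1, Z=0, U=3, X=0, Y=1) weight 1/432
  (V=2, W=1, Z=1, U=1, X=2, Y=0) weight 1/432
  (V=2, W=1, Z=1, U=1, X=2, Y=1) weight 1/432
  … 100 more
Group by U:
  weight(U=1) = 1/12
  weight(U=2) = 1/18
  weight(U=3) = 1/12
Total weight = 1/12 + 1/18 + 1/12 = 2/9
P(U=1 | obs) = 1/12 / 2/9 = 3/8
P(U=2 | obs) = 1/18 / 2/9 = 1/4
P(U=3 | obs) = 1/12 / 2/9 = 3/8

P(U=1) = 3/8, P(U=2) = 1/4, P(U=3) = 3/8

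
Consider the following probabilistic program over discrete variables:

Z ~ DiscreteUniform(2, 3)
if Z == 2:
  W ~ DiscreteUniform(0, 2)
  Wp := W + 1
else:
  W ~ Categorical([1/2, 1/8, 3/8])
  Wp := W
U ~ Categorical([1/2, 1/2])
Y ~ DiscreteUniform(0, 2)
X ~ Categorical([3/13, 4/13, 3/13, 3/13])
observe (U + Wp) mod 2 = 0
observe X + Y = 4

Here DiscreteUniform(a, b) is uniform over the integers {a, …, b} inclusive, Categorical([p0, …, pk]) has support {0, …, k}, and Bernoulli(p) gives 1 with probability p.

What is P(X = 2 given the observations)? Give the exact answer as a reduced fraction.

P(X = 2 | obs) = 1/2

Enumerate traces; 12 have nonzero weight after conditioning:
  (Z=2, W=0, U=1, Y=1, X=3) weight 1/156
  (Z=2, W=0, U=1, Y=2, X=2) weight 1/156
  (Z=2, W=1, U=0, Y=1, X=3) weight 1/156
  (Z=2, W=1, U=0, Y=2, X=2) weight 1/156
  (Z=2, W=2, U=1, Y=1, X=3) weight 1/156
  (Z=2, W=2, U=1, Y=2, X=2) weight 1/156
  (Z=3, W=0, U=0, Y=1, X=3) weight 1/104
  (Z=3, W=0, U=0, Y=2, X=2) weight 1/104
  … 4 more
Group by X:
  weight(X=2) = 1/26
  weight(X=3) = 1/26
Total weight = 1/26 + 1/26 = 1/13
P(X=2 | obs) = 1/26 / 1/13 = 1/2
P(X=3 | obs) = 1/26 / 1/13 = 1/2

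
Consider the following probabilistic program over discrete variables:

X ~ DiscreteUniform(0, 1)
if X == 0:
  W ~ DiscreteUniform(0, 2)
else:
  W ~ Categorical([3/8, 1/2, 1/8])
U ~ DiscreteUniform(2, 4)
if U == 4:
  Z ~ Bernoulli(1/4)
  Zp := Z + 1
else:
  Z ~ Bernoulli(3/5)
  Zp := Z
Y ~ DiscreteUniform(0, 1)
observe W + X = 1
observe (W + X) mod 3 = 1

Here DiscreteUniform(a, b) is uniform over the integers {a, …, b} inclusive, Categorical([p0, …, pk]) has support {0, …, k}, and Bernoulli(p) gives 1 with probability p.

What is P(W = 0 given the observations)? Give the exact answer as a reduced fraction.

P(W = 0 | obs) = 9/17

Enumerate traces; 24 have nonzero weight after conditioning:
  (X=0, W=1, U=2, Z=0, Y=0) weight 1/90
  (X=0, W=1, U=2, Z=0, Y=1) weight 1/90
  (X=0, W=1, U=2, Z=1, Y=0) weight 1/60
  (X=0, W=1, U=2, Z=1, Y=1) weight 1/60
  (X=0, W=1, U=3, Z=0, Y=0) weight 1/90
  (X=0, W=1, U=3, Z=0, Y=1) weight 1/90
  (X=0, W=1, U=3, Z=1, Y=0) weight 1/60
  (X=0, W=1, U=3, Z=1, Y=1) weight 1/60
  (X=1, W=0, U=2, Z=0, Y=0) weight 1/80
  … 15 more
Group by W:
  weight(W=0) = 3/16
  weight(W=1) = 1/6
Total weight = 3/16 + 1/6 = 17/48
P(W=0 | obs) = 3/16 / 17/48 = 9/17
P(W=1 | obs) = 1/6 / 17/48 = 8/17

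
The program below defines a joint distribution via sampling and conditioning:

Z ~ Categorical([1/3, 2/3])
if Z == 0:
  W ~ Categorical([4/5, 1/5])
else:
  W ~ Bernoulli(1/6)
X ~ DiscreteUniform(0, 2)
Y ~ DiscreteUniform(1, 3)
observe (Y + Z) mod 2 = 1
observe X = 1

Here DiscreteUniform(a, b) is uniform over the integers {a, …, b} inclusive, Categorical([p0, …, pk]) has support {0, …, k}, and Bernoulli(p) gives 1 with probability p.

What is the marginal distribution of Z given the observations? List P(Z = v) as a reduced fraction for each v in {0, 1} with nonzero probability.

P(Z=0) = 1/2, P(Z=1) = 1/2

Enumerate traces; 6 have nonzero weight after conditioning:
  (Z=0, W=0, X=1, Y=1) weight 4/135
  (Z=0, W=0, X=1, Y=3) weight 4/135
  (Z=0, W=1, X=1, Y=1) weight 1/135
  (Z=0, W=1, X=1, Y=3) weight 1/135
  (Z=1, W=0, X=1, Y=2) weight 5/81
  (Z=1, W=1, X=1, Y=2) weight 1/81
Group by Z:
  weight(Z=0) = 2/27
  weight(Z=1) = 2/27
Total weight = 2/27 + 2/27 = 4/27
P(Z=0 | obs) = 2/27 / 4/27 = 1/2
P(Z=1 | obs) = 2/27 / 4/27 = 1/2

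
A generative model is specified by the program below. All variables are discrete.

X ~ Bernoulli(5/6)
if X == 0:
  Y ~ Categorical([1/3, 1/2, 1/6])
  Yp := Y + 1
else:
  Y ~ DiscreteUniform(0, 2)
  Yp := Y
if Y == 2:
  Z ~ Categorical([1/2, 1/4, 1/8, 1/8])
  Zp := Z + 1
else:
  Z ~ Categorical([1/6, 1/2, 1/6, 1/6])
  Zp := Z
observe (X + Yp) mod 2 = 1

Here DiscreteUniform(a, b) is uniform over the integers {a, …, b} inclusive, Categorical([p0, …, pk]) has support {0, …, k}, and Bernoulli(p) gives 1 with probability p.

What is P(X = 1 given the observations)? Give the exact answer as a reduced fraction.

Enumerate traces; 16 have nonzero weight after conditioning:
  (X=0, Y=0, Z=0) weight 1/108
  (X=0, Y=0, Z=1) weight 1/36
  (X=0, Y=0, Z=2) weight 1/108
  (X=0, Y=0, Z=3) weight 1/108
  (X=0, Y=2, Z=0) weight 1/72
  (X=0, Y=2, Z=1) weight 1/144
  (X=0, Y=2, Z=2) weight 1/288
  (X=0, Y=2, Z=3) weight 1/288
  (X=1, Y=0, Z=0) weight 5/108
  … 7 more
Group by X:
  weight(X=0) = 1/12
  weight(X=1) = 5/9
Total weight = 1/12 + 5/9 = 23/36
P(X=0 | obs) = 1/12 / 23/36 = 3/23
P(X=1 | obs) = 5/9 / 23/36 = 20/23

P(X = 1 | obs) = 20/23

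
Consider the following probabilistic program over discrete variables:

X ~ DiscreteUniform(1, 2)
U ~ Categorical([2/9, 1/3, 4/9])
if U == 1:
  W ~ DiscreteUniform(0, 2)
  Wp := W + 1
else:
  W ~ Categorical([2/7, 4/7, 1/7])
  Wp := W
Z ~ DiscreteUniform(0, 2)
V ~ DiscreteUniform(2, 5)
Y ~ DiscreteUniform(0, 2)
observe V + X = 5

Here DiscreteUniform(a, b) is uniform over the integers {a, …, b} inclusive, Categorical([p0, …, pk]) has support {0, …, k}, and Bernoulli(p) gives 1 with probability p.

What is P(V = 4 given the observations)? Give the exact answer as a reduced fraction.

Enumerate traces; 162 have nonzero weight after conditioning:
  (X=1, U=0, W=0, Z=0, V=4, Y=0) weight 1/1134
  (X=1, U=0, W=0, Z=0, V=4, Y=1) weight 1/1134
  (X=1, U=0, W=0, Z=0, V=4, Y=2) weight 1/1134
  (X=1, U=0, W=0, Z=1, V=4, Y=0) weight 1/1134
  (X=1, U=0, W=0, Z=1, V=4, Y=1) weight 1/1134
  (X=1, U=0, W=0, Z=1, V=4, Y=2) weight 1/1134
  (X=1, U=0, W=0, Z=2, V=4, Y=0) weight 1/1134
  (X=1, U=0, W=0, Z=2, V=4, Y=1) weight 1/1134
  (X=2, U=0, W=0, Z=0, V=3, Y=0) weight 1/1134
  … 153 more
Group by V:
  weight(V=3) = 1/8
  weight(V=4) = 1/8
Total weight = 1/8 + 1/8 = 1/4
P(V=3 | obs) = 1/8 / 1/4 = 1/2
P(V=4 | obs) = 1/8 / 1/4 = 1/2

P(V = 4 | obs) = 1/2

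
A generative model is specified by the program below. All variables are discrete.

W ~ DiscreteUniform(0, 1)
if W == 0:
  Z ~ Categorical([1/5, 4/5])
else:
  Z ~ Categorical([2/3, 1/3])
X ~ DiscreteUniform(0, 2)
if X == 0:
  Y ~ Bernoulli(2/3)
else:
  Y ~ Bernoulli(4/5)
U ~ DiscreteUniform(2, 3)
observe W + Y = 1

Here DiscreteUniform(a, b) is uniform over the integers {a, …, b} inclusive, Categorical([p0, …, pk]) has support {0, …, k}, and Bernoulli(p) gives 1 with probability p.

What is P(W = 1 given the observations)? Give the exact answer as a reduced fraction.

Enumerate traces; 24 have nonzero weight after conditioning:
  (W=0, Z=0, X=0, Y=1, U=2) weight 1/90
  (W=0, Z=0, X=0, Y=1, U=3) weight 1/90
  (W=0, Z=0, X=1, Y=1, U=2) weight 1/75
  (W=0, Z=0, X=1, Y=1, U=3) weight 1/75
  (W=0, Z=0, X=2, Y=1, U=2) weight 1/75
  (W=0, Z=0, X=2, Y=1, U=3) weight 1/75
  (W=0, Z=1, X=0, Y=1, U=2) weight 2/45
  (W=0, Z=1, X=0, Y=1, U=3) weight 2/45
  (W=1, Z=0, X=0, Y=0, U=2) weight 1/54
  … 15 more
Group by W:
  weight(W=0) = 17/45
  weight(W=1) = 11/90
Total weight = 17/45 + 11/90 = 1/2
P(W=0 | obs) = 17/45 / 1/2 = 34/45
P(W=1 | obs) = 11/90 / 1/2 = 11/45

P(W = 1 | obs) = 11/45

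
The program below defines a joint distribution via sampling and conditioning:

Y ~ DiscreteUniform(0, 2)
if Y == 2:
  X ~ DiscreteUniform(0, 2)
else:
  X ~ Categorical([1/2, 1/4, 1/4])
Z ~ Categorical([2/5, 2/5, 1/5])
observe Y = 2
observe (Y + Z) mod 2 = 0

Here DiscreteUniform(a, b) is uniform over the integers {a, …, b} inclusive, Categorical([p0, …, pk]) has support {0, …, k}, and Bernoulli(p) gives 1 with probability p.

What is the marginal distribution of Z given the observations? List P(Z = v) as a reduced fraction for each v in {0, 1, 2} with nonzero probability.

Enumerate traces; 6 have nonzero weight after conditioning:
  (Y=2, X=0, Z=0) weight 2/45
  (Y=2, X=0, Z=2) weight 1/45
  (Y=2, X=1, Z=0) weight 2/45
  (Y=2, X=1, Z=2) weight 1/45
  (Y=2, X=2, Z=0) weight 2/45
  (Y=2, X=2, Z=2) weight 1/45
Group by Z:
  weight(Z=0) = 2/15
  weight(Z=2) = 1/15
Total weight = 2/15 + 1/15 = 1/5
P(Z=0 | obs) = 2/15 / 1/5 = 2/3
P(Z=2 | obs) = 1/15 / 1/5 = 1/3

P(Z=0) = 2/3, P(Z=2) = 1/3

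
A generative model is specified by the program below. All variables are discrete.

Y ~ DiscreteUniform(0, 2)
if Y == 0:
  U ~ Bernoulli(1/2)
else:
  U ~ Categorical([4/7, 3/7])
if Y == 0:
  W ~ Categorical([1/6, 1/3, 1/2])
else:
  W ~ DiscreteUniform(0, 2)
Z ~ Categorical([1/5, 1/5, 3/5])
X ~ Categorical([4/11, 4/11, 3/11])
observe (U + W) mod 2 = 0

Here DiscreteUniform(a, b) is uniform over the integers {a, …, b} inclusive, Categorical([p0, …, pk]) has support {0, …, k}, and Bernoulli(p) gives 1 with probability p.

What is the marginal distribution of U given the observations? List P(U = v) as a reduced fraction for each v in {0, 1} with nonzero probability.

Enumerate traces; 81 have nonzero weight after conditioning:
  (Y=0, U=0, W=0, Z=0, X=0) weight 1/495
  (Y=0, U=0, W=0, Z=0, X=1) weight 1/495
  (Y=0, U=0, W=0, Z=0, X=2) weight 1/660
  (Y=0, U=0, W=0, Z=1, X=0) weight 1/495
  (Y=0, U=0, W=0, Z=1, X=1) weight 1/495
  (Y=0, U=0, W=0, Z=1, X=2) weight 1/660
  (Y=0, U=0, W=0, Z=2, X=0) weight 1/165
  (Y=0, U=0, W=0, Z=2, X=1) weight 1/165
  (Y=0, U=1, W=1, Z=0, X=0) weight 2/495
  … 72 more
Group by U:
  weight(U=0) = 23/63
  weight(U=1) = 19/126
Total weight = 23/63 + 19/126 = 65/126
P(U=0 | obs) = 23/63 / 65/126 = 46/65
P(U=1 | obs) = 19/126 / 65/126 = 19/65

P(U=0) = 46/65, P(U=1) = 19/65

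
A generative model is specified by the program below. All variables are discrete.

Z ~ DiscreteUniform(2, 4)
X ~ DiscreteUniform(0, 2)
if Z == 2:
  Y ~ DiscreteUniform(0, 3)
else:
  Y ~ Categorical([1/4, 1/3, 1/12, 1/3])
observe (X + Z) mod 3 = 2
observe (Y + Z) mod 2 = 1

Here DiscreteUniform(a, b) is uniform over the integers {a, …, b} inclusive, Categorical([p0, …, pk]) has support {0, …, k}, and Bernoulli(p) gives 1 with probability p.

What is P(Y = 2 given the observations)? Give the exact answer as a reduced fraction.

Enumerate traces; 6 have nonzero weight after conditioning:
  (Z=2, X=0, Y=1) weight 1/36
  (Z=2, X=0, Y=3) weight 1/36
  (Z=3, X=2, Y=0) weight 1/36
  (Z=3, X=2, Y=2) weight 1/108
  (Z=4, X=1, Y=1) weight 1/27
  (Z=4, X=1, Y=3) weight 1/27
Group by Y:
  weight(Y=0) = 1/36
  weight(Y=1) = 7/108
  weight(Y=2) = 1/108
  weight(Y=3) = 7/108
Total weight = 1/36 + 7/108 + 1/108 + 7/108 = 1/6
P(Y=0 | obs) = 1/36 / 1/6 = 1/6
P(Y=1 | obs) = 7/108 / 1/6 = 7/18
P(Y=2 | obs) = 1/108 / 1/6 = 1/18
P(Y=3 | obs) = 7/108 / 1/6 = 7/18

P(Y = 2 | obs) = 1/18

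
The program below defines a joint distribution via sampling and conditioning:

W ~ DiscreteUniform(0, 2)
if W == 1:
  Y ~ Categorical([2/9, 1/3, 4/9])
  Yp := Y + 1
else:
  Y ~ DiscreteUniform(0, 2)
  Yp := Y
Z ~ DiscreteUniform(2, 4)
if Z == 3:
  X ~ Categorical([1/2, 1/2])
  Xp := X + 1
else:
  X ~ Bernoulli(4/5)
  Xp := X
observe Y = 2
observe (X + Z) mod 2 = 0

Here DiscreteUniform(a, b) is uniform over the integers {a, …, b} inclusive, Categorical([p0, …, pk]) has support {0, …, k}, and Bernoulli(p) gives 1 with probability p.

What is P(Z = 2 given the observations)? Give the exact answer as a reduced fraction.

P(Z = 2 | obs) = 2/9

Enumerate traces; 9 have nonzero weight after conditioning:
  (W=0, Y=2, Z=2, X=0) weight 1/135
  (W=0, Y=2, Z=3, X=1) weight 1/54
  (W=0, Y=2, Z=4, X=0) weight 1/135
  (W=1, Y=2, Z=2, X=0) weight 4/405
  (W=1, Y=2, Z=3, X=1) weight 2/81
  (W=1, Y=2, Z=4, X=0) weight 4/405
  (W=2, Y=2, Z=2, X=0) weight 1/135
  (W=2, Y=2, Z=3, X=1) weight 1/54
  … 1 more
Group by Z:
  weight(Z=2) = 2/81
  weight(Z=3) = 5/81
  weight(Z=4) = 2/81
Total weight = 2/81 + 5/81 + 2/81 = 1/9
P(Z=2 | obs) = 2/81 / 1/9 = 2/9
P(Z=3 | obs) = 5/81 / 1/9 = 5/9
P(Z=4 | obs) = 2/81 / 1/9 = 2/9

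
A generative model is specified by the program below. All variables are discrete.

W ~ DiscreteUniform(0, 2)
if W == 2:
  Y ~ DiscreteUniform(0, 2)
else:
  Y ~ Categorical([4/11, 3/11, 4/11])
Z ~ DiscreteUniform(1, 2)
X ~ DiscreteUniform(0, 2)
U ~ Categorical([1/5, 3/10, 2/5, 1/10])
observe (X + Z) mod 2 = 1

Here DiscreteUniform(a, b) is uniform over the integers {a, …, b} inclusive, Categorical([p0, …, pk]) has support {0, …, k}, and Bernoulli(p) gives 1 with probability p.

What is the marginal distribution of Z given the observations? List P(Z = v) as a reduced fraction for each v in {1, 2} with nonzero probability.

P(Z=1) = 2/3, P(Z=2) = 1/3

Enumerate traces; 108 have nonzero weight after conditioning:
  (W=0, Y=0, Z=1, X=0, U=0) weight 2/495
  (W=0, Y=0, Z=1, X=0, U=1) weight 1/165
  (W=0, Y=0, Z=1, X=0, U=2) weight 4/495
  (W=0, Y=0, Z=1, X=0, U=3) weight 1/495
  (W=0, Y=0, Z=1, X=2, U=0) weight 2/495
  (W=0, Y=0, Z=1, X=2, U=1) weight 1/165
  (W=0, Y=0, Z=1, X=2, U=2) weight 4/495
  (W=0, Y=0, Z=1, X=2, U=3) weight 1/495
  (W=0, Y=0, Z=2, X=1, U=0) weight 2/495
  … 99 more
Group by Z:
  weight(Z=1) = 1/3
  weight(Z=2) = 1/6
Total weight = 1/3 + 1/6 = 1/2
P(Z=1 | obs) = 1/3 / 1/2 = 2/3
P(Z=2 | obs) = 1/6 / 1/2 = 1/3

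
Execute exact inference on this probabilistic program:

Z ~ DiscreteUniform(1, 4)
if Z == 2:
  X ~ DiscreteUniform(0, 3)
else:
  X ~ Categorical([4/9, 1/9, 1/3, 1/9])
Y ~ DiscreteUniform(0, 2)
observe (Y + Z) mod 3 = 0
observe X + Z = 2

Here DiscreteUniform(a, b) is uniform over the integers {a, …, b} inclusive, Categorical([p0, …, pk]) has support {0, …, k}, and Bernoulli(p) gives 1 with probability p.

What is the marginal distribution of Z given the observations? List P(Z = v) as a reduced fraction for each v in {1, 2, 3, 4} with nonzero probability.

P(Z=1) = 4/13, P(Z=2) = 9/13

Enumerate traces; 2 have nonzero weight after conditioning:
  (Z=1, X=1, Y=2) weight 1/108
  (Z=2, X=0, Y=1) weight 1/48
Group by Z:
  weight(Z=1) = 1/108
  weight(Z=2) = 1/48
Total weight = 1/108 + 1/48 = 13/432
P(Z=1 | obs) = 1/108 / 13/432 = 4/13
P(Z=2 | obs) = 1/48 / 13/432 = 9/13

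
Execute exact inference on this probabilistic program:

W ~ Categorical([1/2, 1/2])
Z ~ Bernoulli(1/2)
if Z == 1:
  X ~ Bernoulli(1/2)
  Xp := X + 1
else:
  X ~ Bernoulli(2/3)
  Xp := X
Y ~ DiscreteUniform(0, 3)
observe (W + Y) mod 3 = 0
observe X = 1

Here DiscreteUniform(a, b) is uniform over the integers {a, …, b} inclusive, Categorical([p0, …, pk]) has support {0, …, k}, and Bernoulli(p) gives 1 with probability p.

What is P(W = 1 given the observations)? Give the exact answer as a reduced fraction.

P(W = 1 | obs) = 1/3

Enumerate traces; 6 have nonzero weight after conditioning:
  (W=0, Z=0, X=1, Y=0) weight 1/24
  (W=0, Z=0, X=1, Y=3) weight 1/24
  (W=0, Z=1, X=1, Y=0) weight 1/32
  (W=0, Z=1, X=1, Y=3) weight 1/32
  (W=1, Z=0, X=1, Y=2) weight 1/24
  (W=1, Z=1, X=1, Y=2) weight 1/32
Group by W:
  weight(W=0) = 7/48
  weight(W=1) = 7/96
Total weight = 7/48 + 7/96 = 7/32
P(W=0 | obs) = 7/48 / 7/32 = 2/3
P(W=1 | obs) = 7/96 / 7/32 = 1/3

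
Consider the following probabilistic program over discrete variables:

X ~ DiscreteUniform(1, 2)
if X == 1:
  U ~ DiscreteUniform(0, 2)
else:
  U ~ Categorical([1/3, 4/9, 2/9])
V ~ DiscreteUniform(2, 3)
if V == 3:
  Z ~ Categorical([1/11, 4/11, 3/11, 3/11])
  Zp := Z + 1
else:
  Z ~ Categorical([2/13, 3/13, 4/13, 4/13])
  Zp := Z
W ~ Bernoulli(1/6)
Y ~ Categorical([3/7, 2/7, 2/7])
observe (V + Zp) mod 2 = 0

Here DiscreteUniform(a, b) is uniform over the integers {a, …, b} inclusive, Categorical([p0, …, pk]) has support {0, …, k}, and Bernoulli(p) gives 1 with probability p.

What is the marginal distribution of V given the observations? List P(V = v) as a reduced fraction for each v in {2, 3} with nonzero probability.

Enumerate traces; 144 have nonzero weight after conditioning:
  (X=1, U=0, V=2, Z=0, W=0, Y=0) weight 5/1092
  (X=1, U=0, V=2, Z=0, W=0, Y=1) weight 5/1638
  (X=1, U=0, V=2, Z=0, W=0, Y=2) weight 5/1638
  (X=1, U=0, V=2, Z=0, W=1, Y=0) weight 1/1092
  (X=1, U=0, V=2, Z=0, W=1, Y=1) weight 1/1638
  (X=1, U=0, V=2, Z=0, W=1, Y=2) weight 1/1638
  (X=1, U=0, V=2, Z=2, W=0, Y=0) weight 5/546
  (X=1, U=0, V=2, Z=2, W=0, Y=1) weight 5/819
  (X=1, U=0, V=3, Z=0, W=0, Y=0) weight 5/1848
  … 135 more
Group by V:
  weight(V=2) = 3/13
  weight(V=3) = 2/11
Total weight = 3/13 + 2/11 = 59/143
P(V=2 | obs) = 3/13 / 59/143 = 33/59
P(V=3 | obs) = 2/11 / 59/143 = 26/59

P(V=2) = 33/59, P(V=3) = 26/59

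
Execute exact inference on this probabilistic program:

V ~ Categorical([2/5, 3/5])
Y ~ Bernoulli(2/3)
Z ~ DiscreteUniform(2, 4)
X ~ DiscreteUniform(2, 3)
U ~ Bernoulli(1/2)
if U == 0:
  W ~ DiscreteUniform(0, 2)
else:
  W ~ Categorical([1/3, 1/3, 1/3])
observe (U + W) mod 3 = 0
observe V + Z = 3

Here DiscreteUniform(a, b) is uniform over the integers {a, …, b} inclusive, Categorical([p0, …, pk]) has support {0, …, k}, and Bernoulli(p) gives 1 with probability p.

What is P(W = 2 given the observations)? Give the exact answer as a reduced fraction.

P(W = 2 | obs) = 1/2

Enumerate traces; 16 have nonzero weight after conditioning:
  (V=0, Y=0, Z=3, X=2, U=0, W=0) weight 1/270
  (V=0, Y=0, Z=3, X=2, U=1, W=2) weight 1/270
  (V=0, Y=0, Z=3, X=3, U=0, W=0) weight 1/270
  (V=0, Y=0, Z=3, X=3, U=1, W=2) weight 1/270
  (V=0, Y=1, Z=3, X=2, U=0, W=0) weight 1/135
  (V=0, Y=1, Z=3, X=2, U=1, W=2) weight 1/135
  (V=0, Y=1, Z=3, X=3, U=0, W=0) weight 1/135
  (V=0, Y=1, Z=3, X=3, U=1, W=2) weight 1/135
  … 8 more
Group by W:
  weight(W=0) = 1/18
  weight(W=2) = 1/18
Total weight = 1/18 + 1/18 = 1/9
P(W=0 | obs) = 1/18 / 1/9 = 1/2
P(W=2 | obs) = 1/18 / 1/9 = 1/2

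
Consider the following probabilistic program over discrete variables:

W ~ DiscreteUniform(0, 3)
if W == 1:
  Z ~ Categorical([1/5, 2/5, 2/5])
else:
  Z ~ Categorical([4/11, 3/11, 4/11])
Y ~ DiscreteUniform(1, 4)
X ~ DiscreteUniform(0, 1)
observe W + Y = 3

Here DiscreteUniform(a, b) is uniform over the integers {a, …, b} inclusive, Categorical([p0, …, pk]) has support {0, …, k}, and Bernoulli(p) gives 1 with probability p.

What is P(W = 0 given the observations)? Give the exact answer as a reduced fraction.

Enumerate traces; 18 have nonzero weight after conditioning:
  (W=0, Z=0, Y=3, X=0) weight 1/88
  (W=0, Z=0, Y=3, X=1) weight 1/88
  (W=0, Z=1, Y=3, X=0) weight 3/352
  (W=0, Z=1, Y=3, X=1) weight 3/352
  (W=0, Z=2, Y=3, X=0) weight 1/88
  (W=0, Z=2, Y=3, X=1) weight 1/88
  (W=1, Z=0, Y=2, X=0) weight 1/160
  (W=1, Z=0, Y=2, X=1) weight 1/160
  (W=2, Z=0, Y=1, X=0) weight 1/88
  … 9 more
Group by W:
  weight(W=0) = 1/16
  weight(W=1) = 1/16
  weight(W=2) = 1/16
Total weight = 1/16 + 1/16 + 1/16 = 3/16
P(W=0 | obs) = 1/16 / 3/16 = 1/3
P(W=1 | obs) = 1/16 / 3/16 = 1/3
P(W=2 | obs) = 1/16 / 3/16 = 1/3

P(W = 0 | obs) = 1/3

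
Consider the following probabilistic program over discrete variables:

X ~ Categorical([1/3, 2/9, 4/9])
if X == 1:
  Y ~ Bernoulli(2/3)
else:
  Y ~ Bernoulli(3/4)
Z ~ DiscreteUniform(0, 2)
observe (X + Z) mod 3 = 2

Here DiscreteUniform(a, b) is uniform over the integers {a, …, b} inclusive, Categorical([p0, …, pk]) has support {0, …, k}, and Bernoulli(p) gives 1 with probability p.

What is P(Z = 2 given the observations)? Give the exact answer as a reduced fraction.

P(Z = 2 | obs) = 1/3

Enumerate traces; 6 have nonzero weight after conditioning:
  (X=0, Y=0, Z=2) weight 1/36
  (X=0, Y=1, Z=2) weight 1/12
  (X=1, Y=0, Z=1) weight 2/81
  (X=1, Y=1, Z=1) weight 4/81
  (X=2, Y=0, Z=0) weight 1/27
  (X=2, Y=1, Z=0) weight 1/9
Group by Z:
  weight(Z=0) = 4/27
  weight(Z=1) = 2/27
  weight(Z=2) = 1/9
Total weight = 4/27 + 2/27 + 1/9 = 1/3
P(Z=0 | obs) = 4/27 / 1/3 = 4/9
P(Z=1 | obs) = 2/27 / 1/3 = 2/9
P(Z=2 | obs) = 1/9 / 1/3 = 1/3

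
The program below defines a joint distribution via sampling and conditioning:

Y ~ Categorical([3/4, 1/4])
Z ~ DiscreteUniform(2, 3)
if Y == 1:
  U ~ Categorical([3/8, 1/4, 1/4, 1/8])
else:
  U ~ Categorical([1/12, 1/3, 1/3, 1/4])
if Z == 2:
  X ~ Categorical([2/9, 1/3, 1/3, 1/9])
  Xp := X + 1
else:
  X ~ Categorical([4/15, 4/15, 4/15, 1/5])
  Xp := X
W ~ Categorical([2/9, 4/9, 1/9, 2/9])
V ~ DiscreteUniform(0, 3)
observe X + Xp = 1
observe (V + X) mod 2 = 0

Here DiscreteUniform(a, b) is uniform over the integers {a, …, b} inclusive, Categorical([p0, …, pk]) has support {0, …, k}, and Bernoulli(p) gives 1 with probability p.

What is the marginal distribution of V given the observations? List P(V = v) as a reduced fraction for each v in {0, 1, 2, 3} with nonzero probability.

Enumerate traces; 64 have nonzero weight after conditioning:
  (Y=0, Z=2, U=0, X=0, W=0, V=0) weight 1/2592
  (Y=0, Z=2, U=0, X=0, W=0, V=2) weight 1/2592
  (Y=0, Z=2, U=0, X=0, W=1, V=0) weight 1/1296
  (Y=0, Z=2, U=0, X=0, W=1, V=2) weight 1/1296
  (Y=0, Z=2, U=0, X=0, W=2, V=0) weight 1/5184
  (Y=0, Z=2, U=0, X=0, W=2, V=2) weight 1/5184
  (Y=0, Z=2, U=0, X=0, W=3, V=0) weight 1/2592
  (Y=0, Z=2, U=0, X=0, W=3, V=2) weight 1/2592
  … 56 more
Group by V:
  weight(V=0) = 1/36
  weight(V=2) = 1/36
Total weight = 1/36 + 1/36 = 1/18
P(V=0 | obs) = 1/36 / 1/18 = 1/2
P(V=2 | obs) = 1/36 / 1/18 = 1/2

P(V=0) = 1/2, P(V=2) = 1/2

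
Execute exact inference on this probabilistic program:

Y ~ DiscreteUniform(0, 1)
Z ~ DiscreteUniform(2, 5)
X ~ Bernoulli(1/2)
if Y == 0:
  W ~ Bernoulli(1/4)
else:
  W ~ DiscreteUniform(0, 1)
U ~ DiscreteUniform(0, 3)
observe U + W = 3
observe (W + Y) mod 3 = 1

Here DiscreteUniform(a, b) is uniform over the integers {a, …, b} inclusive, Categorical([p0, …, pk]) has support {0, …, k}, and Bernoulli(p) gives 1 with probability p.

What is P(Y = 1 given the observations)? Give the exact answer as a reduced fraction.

P(Y = 1 | obs) = 2/3

Enumerate traces; 16 have nonzero weight after conditioning:
  (Y=0, Z=2, X=0, W=1, U=2) weight 1/256
  (Y=0, Z=2, X=1, W=1, U=2) weight 1/256
  (Y=0, Z=3, X=0, W=1, U=2) weight 1/256
  (Y=0, Z=3, X=1, W=1, U=2) weight 1/256
  (Y=0, Z=4, X=0, W=1, U=2) weight 1/256
  (Y=0, Z=4, X=1, W=1, U=2) weight 1/256
  (Y=0, Z=5, X=0, W=1, U=2) weight 1/256
  (Y=0, Z=5, X=1, W=1, U=2) weight 1/256
  (Y=1, Z=2, X=0, W=0, U=3) weight 1/128
  … 7 more
Group by Y:
  weight(Y=0) = 1/32
  weight(Y=1) = 1/16
Total weight = 1/32 + 1/16 = 3/32
P(Y=0 | obs) = 1/32 / 3/32 = 1/3
P(Y=1 | obs) = 1/16 / 3/32 = 2/3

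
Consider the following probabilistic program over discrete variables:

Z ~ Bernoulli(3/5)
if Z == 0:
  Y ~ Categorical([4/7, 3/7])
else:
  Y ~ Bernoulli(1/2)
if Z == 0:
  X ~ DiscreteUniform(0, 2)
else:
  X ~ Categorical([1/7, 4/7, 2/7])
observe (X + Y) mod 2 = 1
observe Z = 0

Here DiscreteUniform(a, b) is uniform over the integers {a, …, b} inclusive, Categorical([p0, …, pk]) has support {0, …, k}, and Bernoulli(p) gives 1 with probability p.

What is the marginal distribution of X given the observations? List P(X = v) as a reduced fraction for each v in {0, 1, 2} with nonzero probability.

Enumerate traces; 3 have nonzero weight after conditioning:
  (Z=0, Y=0, X=1) weight 8/105
  (Z=0, Y=1, X=0) weight 2/35
  (Z=0, Y=1, X=2) weight 2/35
Group by X:
  weight(X=0) = 2/35
  weight(X=1) = 8/105
  weight(X=2) = 2/35
Total weight = 2/35 + 8/105 + 2/35 = 4/21
P(X=0 | obs) = 2/35 / 4/21 = 3/10
P(X=1 | obs) = 8/105 / 4/21 = 2/5
P(X=2 | obs) = 2/35 / 4/21 = 3/10

P(X=0) = 3/10, P(X=1) = 2/5, P(X=2) = 3/10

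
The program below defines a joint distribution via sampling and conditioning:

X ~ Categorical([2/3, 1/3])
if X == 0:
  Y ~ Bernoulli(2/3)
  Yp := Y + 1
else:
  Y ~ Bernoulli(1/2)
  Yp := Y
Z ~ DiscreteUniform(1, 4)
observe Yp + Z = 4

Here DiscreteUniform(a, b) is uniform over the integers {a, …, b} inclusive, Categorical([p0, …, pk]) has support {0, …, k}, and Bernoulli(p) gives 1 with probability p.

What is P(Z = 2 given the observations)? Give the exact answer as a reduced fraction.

P(Z = 2 | obs) = 4/9

Enumerate traces; 4 have nonzero weight after conditioning:
  (X=0, Y=0, Z=3) weight 1/18
  (X=0, Y=1, Z=2) weight 1/9
  (X=1, Y=0, Z=4) weight 1/24
  (X=1, Y=1, Z=3) weight 1/24
Group by Z:
  weight(Z=2) = 1/9
  weight(Z=3) = 7/72
  weight(Z=4) = 1/24
Total weight = 1/9 + 7/72 + 1/24 = 1/4
P(Z=2 | obs) = 1/9 / 1/4 = 4/9
P(Z=3 | obs) = 7/72 / 1/4 = 7/18
P(Z=4 | obs) = 1/24 / 1/4 = 1/6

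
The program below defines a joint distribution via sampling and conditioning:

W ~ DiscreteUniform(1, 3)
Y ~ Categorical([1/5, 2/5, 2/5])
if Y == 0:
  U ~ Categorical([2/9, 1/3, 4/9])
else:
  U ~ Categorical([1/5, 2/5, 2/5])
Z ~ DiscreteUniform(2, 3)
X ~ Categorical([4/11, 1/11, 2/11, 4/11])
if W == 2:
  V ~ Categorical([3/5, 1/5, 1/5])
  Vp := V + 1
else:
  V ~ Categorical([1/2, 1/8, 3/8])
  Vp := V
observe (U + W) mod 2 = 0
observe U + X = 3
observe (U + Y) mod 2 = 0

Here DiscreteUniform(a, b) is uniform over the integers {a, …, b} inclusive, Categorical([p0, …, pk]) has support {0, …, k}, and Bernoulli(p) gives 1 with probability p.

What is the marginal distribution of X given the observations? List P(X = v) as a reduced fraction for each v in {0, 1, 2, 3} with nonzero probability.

P(X=1) = 7/39, P(X=2) = 6/13, P(X=3) = 14/39

Enumerate traces; 36 have nonzero weight after conditioning:
  (W=1, Y=1, U=1, Z=2, X=2, V=0) weight 2/825
  (W=1, Y=1, U=1, Z=2, X=2, V=1) weight 1/1650
  (W=1, Y=1, U=1, Z=2, X=2, V=2) weight 1/550
  (W=1, Y=1, U=1, Z=3, X=2, V=0) weight 2/825
  (W=1, Y=1, U=1, Z=3, X=2, V=1) weight 1/1650
  (W=1, Y=1, U=1, Z=3, X=2, V=2) weight 1/550
  (W=2, Y=0, U=0, Z=2, X=3, V=0) weight 4/2475
  (W=2, Y=0, U=0, Z=2, X=3, V=1) weight 4/7425
  (W=2, Y=0, U=2, Z=2, X=1, V=0) weight 2/2475
  … 27 more
Group by X:
  weight(X=1) = 56/7425
  weight(X=2) = 16/825
  weight(X=3) = 112/7425
Total weight = 56/7425 + 16/825 + 112/7425 = 104/2475
P(X=1 | obs) = 56/7425 / 104/2475 = 7/39
P(X=2 | obs) = 16/825 / 104/2475 = 6/13
P(X=3 | obs) = 112/7425 / 104/2475 = 14/39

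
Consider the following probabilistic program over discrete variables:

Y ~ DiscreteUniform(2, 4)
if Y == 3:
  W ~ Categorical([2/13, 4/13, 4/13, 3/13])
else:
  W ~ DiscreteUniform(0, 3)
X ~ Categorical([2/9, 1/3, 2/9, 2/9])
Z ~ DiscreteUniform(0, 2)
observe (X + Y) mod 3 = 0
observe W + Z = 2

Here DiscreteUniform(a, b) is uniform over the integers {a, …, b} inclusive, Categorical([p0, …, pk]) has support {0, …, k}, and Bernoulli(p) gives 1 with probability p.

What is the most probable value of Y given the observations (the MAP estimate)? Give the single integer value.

argmax_v P(Y = v | obs) = 3

Enumerate traces; 12 have nonzero weight after conditioning:
  (Y=2, W=0, X=1, Z=2) weight 1/108
  (Y=2, W=1, X=1, Z=1) weight 1/108
  (Y=2, W=2, X=1, Z=0) weight 1/108
  (Y=3, W=0, X=0, Z=2) weight 4/1053
  (Y=3, W=0, X=3, Z=2) weight 4/1053
  (Y=3, W=1, X=0, Z=1) weight 8/1053
  (Y=3, W=1, X=3, Z=1) weight 8/1053
  (Y=3, W=2, X=0, Z=0) weight 8/1053
  (Y=4, W=0, X=2, Z=2) weight 1/162
  … 3 more
Group by Y:
  weight(Y=2) = 1/36
  weight(Y=3) = 40/1053
  weight(Y=4) = 1/54
Total weight = 1/36 + 40/1053 + 1/54 = 355/4212
P(Y=2 | obs) = 1/36 / 355/4212 = 117/355
P(Y=3 | obs) = 40/1053 / 355/4212 = 32/71
P(Y=4 | obs) = 1/54 / 355/4212 = 78/355
argmax = 3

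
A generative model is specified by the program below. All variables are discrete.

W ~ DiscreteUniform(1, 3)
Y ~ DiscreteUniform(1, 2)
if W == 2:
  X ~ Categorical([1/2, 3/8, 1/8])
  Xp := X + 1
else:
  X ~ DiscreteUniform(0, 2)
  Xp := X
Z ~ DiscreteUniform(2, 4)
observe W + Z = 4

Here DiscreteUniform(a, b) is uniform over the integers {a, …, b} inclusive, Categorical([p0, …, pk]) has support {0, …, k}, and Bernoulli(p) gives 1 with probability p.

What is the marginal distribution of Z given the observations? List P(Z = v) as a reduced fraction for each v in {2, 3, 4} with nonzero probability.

Enumerate traces; 12 have nonzero weight after conditioning:
  (W=1, Y=1, X=0, Z=3) weight 1/54
  (W=1, Y=1, X=1, Z=3) weight 1/54
  (W=1, Y=1, X=2, Z=3) weight 1/54
  (W=1, Y=2, X=0, Z=3) weight 1/54
  (W=1, Y=2, X=1, Z=3) weight 1/54
  (W=1, Y=2, X=2, Z=3) weight 1/54
  (W=2, Y=1, X=0, Z=2) weight 1/36
  (W=2, Y=1, X=1, Z=2) weight 1/48
  … 4 more
Group by Z:
  weight(Z=2) = 1/9
  weight(Z=3) = 1/9
Total weight = 1/9 + 1/9 = 2/9
P(Z=2 | obs) = 1/9 / 2/9 = 1/2
P(Z=3 | obs) = 1/9 / 2/9 = 1/2

P(Z=2) = 1/2, P(Z=3) = 1/2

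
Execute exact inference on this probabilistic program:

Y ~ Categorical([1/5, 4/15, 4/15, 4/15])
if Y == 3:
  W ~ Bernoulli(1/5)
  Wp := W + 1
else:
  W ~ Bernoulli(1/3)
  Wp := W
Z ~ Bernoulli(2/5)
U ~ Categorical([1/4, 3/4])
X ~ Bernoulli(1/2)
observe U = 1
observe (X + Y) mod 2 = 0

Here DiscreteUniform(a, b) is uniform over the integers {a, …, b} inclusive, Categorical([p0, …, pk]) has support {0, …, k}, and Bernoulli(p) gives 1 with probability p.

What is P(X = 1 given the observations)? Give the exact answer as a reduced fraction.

Enumerate traces; 16 have nonzero weight after conditioning:
  (Y=0, W=0, Z=0, U=1, X=0) weight 3/100
  (Y=0, W=0, Z=1, U=1, X=0) weight 1/50
  (Y=0, W=1, Z=0, U=1, X=0) weight 3/200
  (Y=0, W=1, Z=1, U=1, X=0) weight 1/100
  (Y=1, W=0, Z=0, U=1, X=1) weight 1/25
  (Y=1, W=0, Z=1, U=1, X=1) weight 2/75
  (Y=1, W=1, Z=0, U=1, X=1) weight 1/50
  (Y=1, W=1, Z=1, U=1, X=1) weight 1/75
  … 8 more
Group by X:
  weight(X=0) = 7/40
  weight(X=1) = 1/5
Total weight = 7/40 + 1/5 = 3/8
P(X=0 | obs) = 7/40 / 3/8 = 7/15
P(X=1 | obs) = 1/5 / 3/8 = 8/15

P(X = 1 | obs) = 8/15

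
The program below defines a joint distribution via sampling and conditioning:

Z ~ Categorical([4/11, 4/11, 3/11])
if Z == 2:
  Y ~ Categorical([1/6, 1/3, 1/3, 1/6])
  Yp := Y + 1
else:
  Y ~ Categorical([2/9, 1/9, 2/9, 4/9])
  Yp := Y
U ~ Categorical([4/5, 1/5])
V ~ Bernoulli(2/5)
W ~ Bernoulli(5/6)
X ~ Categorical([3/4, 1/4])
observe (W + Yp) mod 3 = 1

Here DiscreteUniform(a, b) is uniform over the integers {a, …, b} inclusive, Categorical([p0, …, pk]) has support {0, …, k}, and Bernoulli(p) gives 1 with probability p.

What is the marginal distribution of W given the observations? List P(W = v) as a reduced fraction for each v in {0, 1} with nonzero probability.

Enumerate traces; 72 have nonzero weight after conditioning:
  (Z=0, Y=0, U=0, V=0, W=1, X=0) weight 4/165
  (Z=0, Y=0, U=0, V=0, W=1, X=1) weight 4/495
  (Z=0, Y=0, U=0, V=1, W=1, X=0) weight 8/495
  (Z=0, Y=0, U=0, V=1, W=1, X=1) weight 8/1485
  (Z=0, Y=0, U=1, V=0, W=1, X=0) weight 1/165
  (Z=0, Y=0, U=1, V=0, W=1, X=1) weight 1/495
  (Z=0, Y=0, U=1, V=1, W=1, X=0) weight 2/495
  (Z=0, Y=0, U=1, V=1, W=1, X=1) weight 2/1485
  (Z=0, Y=1, U=0, V=0, W=0, X=0) weight 2/825
  … 63 more
Group by W:
  weight(W=0) = 17/594
  weight(W=1) = 95/198
Total weight = 17/594 + 95/198 = 151/297
P(W=0 | obs) = 17/594 / 151/297 = 17/302
P(W=1 | obs) = 95/198 / 151/297 = 285/302

P(W=0) = 17/302, P(W=1) = 285/302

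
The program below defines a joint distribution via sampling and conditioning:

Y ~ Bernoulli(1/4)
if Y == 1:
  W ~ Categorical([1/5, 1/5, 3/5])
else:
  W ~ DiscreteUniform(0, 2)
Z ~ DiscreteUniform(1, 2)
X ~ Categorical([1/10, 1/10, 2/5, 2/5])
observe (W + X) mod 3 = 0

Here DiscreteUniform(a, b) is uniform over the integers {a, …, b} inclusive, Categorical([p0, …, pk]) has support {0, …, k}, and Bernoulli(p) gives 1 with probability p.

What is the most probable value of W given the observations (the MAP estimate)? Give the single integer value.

argmax_v P(W = v | obs) = 0

Enumerate traces; 16 have nonzero weight after conditioning:
  (Y=0, W=0, Z=1, X=0) weight 1/80
  (Y=0, W=0, Z=1, X=3) weight 1/20
  (Y=0, W=0, Z=2, X=0) weight 1/80
  (Y=0, W=0, Z=2, X=3) weight 1/20
  (Y=0, W=1, Z=1, X=2) weight 1/20
  (Y=0, W=1, Z=2, X=2) weight 1/20
  (Y=0, W=2, Z=1, X=1) weight 1/80
  (Y=0, W=2, Z=2, X=1) weight 1/80
  … 8 more
Group by W:
  weight(W=0) = 3/20
  weight(W=1) = 3/25
  weight(W=2) = 1/25
Total weight = 3/20 + 3/25 + 1/25 = 31/100
P(W=0 | obs) = 3/20 / 31/100 = 15/31
P(W=1 | obs) = 3/25 / 31/100 = 12/31
P(W=2 | obs) = 1/25 / 31/100 = 4/31
argmax = 0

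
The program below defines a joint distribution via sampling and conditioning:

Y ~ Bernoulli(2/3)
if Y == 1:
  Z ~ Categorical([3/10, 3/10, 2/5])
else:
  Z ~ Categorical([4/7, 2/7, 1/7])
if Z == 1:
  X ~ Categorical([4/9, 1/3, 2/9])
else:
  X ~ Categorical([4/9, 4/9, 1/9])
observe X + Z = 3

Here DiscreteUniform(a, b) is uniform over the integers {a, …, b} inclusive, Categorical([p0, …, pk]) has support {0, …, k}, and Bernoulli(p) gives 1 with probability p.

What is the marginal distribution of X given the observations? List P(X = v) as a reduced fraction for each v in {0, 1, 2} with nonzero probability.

Enumerate traces; 4 have nonzero weight after conditioning:
  (Y=0, Z=1, X=2) weight 4/189
  (Y=0, Z=2, X=1) weight 4/189
  (Y=1, Z=1, X=2) weight 2/45
  (Y=1, Z=2, X=1) weight 16/135
Group by X:
  weight(X=1) = 44/315
  weight(X=2) = 62/945
Total weight = 44/315 + 62/945 = 194/945
P(X=1 | obs) = 44/315 / 194/945 = 66/97
P(X=2 | obs) = 62/945 / 194/945 = 31/97

P(X=1) = 66/97, P(X=2) = 31/97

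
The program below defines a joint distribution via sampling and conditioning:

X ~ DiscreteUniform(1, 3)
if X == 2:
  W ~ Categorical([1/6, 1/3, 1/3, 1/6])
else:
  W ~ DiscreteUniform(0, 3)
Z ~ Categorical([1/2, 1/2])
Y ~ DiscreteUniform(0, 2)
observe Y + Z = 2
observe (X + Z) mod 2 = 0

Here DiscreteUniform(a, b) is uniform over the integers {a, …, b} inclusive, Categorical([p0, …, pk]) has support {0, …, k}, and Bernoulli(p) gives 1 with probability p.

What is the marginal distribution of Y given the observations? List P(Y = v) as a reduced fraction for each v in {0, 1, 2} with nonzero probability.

Enumerate traces; 12 have nonzero weight after conditioning:
  (X=1, W=0, Z=1, Y=1) weight 1/72
  (X=1, W=1, Z=1, Y=1) weight 1/72
  (X=1, W=2, Z=1, Y=1) weight 1/72
  (X=1, W=3, Z=1, Y=1) weight 1/72
  (X=2, W=0, Z=0, Y=2) weight 1/108
  (X=2, W=1, Z=0, Y=2) weight 1/54
  (X=2, W=2, Z=0, Y=2) weight 1/54
  (X=2, W=3, Z=0, Y=2) weight 1/108
  … 4 more
Group by Y:
  weight(Y=1) = 1/9
  weight(Y=2) = 1/18
Total weight = 1/9 + 1/18 = 1/6
P(Y=1 | obs) = 1/9 / 1/6 = 2/3
P(Y=2 | obs) = 1/18 / 1/6 = 1/3

P(Y=1) = 2/3, P(Y=2) = 1/3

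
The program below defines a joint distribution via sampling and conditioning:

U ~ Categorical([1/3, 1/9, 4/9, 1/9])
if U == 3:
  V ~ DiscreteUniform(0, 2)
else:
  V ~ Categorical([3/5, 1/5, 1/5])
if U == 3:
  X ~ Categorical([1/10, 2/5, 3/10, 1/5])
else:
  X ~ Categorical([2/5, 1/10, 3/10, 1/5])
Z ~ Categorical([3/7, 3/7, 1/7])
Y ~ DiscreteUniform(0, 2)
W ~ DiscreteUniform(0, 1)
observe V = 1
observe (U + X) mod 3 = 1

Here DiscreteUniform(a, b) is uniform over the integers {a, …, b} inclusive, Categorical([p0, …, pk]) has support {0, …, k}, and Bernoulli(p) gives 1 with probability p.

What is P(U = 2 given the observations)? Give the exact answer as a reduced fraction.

Enumerate traces; 90 have nonzero weight after conditioning:
  (U=0, V=1, X=1, Z=0, Y=0, W=0) weight 1/2100
  (U=0, V=1, X=1, Z=0, Y=0, W=1) weight 1/2100
  (U=0, V=1, X=1, Z=0, Y=1, W=0) weight 1/2100
  (U=0, V=1, X=1, Z=0, Y=1, W=1) weight 1/2100
  (U=0, V=1, X=1, Z=0, Y=2, W=0) weight 1/2100
  (U=0, V=1, X=1, Z=0, Y=2, W=1) weight 1/2100
  (U=0, V=1, X=1, Z=1, Y=0, W=0) weight 1/2100
  (U=0, V=1, X=1, Z=1, Y=0, W=1) weight 1/2100
  (U=1, V=1, X=0, Z=0, Y=0, W=0) weight 1/1575
  (U=2, V=1, X=2, Z=0, Y=0, W=0) weight 1/525
  … 80 more
Group by U:
  weight(U=0) = 1/150
  weight(U=1) = 1/75
  weight(U=2) = 2/75
  weight(U=3) = 2/135
Total weight = 1/150 + 1/75 + 2/75 + 2/135 = 83/1350
P(U=0 | obs) = 1/150 / 83/1350 = 9/83
P(U=1 | obs) = 1/75 / 83/1350 = 18/83
P(U=2 | obs) = 2/75 / 83/1350 = 36/83
P(U=3 | obs) = 2/135 / 83/1350 = 20/83

P(U = 2 | obs) = 36/83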